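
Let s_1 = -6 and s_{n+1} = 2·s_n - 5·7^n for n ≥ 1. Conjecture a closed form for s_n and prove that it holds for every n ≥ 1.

Computing the first terms: s_1 = -6, s_2 = -47, s_3 = -339. This suggests s_n = 2^(n - 1) - 7^n.
For the base case n = 1: the formula gives -6 = -6 = s_1.
Inductive step: assume the claim holds for n = m, so s_m = 2^(m - 1) - 7^m.
Then s_{m+1} = 2·s_m - 5·7^m = 2·(2^(m - 1) - 7^m) - 5·7^m = 2^m - 7^(m + 1) = 2^((m+1) - 1) - 7^(m+1),
which is the claimed formula at n = m+1.
By induction, the statement is established for all n ≥ 1.

s_n = 2^(n - 1) - 7^n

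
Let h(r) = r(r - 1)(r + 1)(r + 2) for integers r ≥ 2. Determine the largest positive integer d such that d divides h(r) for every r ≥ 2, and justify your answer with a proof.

d = 24

Computing the first values: h(2) = 24 and h(3) = 120; gcd(24, 120) = 24, so d ≤ 24.
We prove 24 | r(r - 1)(r + 1)(r + 2) for all r ≥ 2 by induction on r.
When r = 2: h(2) = 24 = 24·(1), so 24 | h(2).
Inductive step: suppose the statement holds for some j ≥ 2, i.e. 24 | h(j). Then
h(j+1) − h(j) = j·(j+1)·(j+2)·(j+3) − (j-1)·j·(j+1)·(j+2) = j·(j+1)·(j+2)·[(j+3) − (j-1)] = 4·j·(j+1)·(j+2). The product of 3 consecutive integers is divisible by (3)! = 6, so h(j+1) − h(j) is divisible by 4·6 = 24. By the inductive hypothesis 24 | h(j), hence 24 | h(j+1).
By the principle of mathematical induction, the result holds for all r ≥ 2.
Therefore the largest such d is 24.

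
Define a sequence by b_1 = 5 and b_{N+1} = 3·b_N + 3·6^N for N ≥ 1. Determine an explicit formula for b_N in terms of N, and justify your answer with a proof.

b_N = -3^(N - 1) + 6^N

Computing the first terms: b_1 = 5, b_2 = 33, b_3 = 207. This suggests b_N = -3^(N - 1) + 6^N.
Base case (N = 1): the formula gives 5 = 5 = b_1.
For the inductive step, assume it holds for an arbitrary m ≥ 1, so b_m = -3^(m - 1) + 6^m.
Then b_{m+1} = 3·b_m + 3·6^m = 3·(-3^(m - 1) + 6^m) + 3·6^m = -3^m + 6^(m + 1) = -3^((m+1) - 1) + 6^(m+1),
which is the claimed formula at N = m+1.
By induction, the statement is established for all N ≥ 1.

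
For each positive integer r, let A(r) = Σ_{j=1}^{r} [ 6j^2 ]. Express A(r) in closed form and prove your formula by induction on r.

A(r) = r(r + 1)(2r + 1)

We claim A(r) = r(r + 1)(2r + 1) for all r ≥ 1.
Base step (r = 1): A(1) = 6, and the closed form gives 6. They agree.
For the inductive step, assume it holds for an arbitrary j ≥ 1, so A(j) = j(2j^2 + 3j + 1).
Then A(j+1) = A(j) + (6(j + 1)^2) = (j(2j^2 + 3j + 1)) + (6(j + 1)^2).
Simplifying, A(j+1) = (j + 1)(j + 2)(2j + 3) = (j+1)((j+1) + 1)(2(j+1) + 1),
which is the closed form with r = j+1.
By induction, the statement is established for all r ≥ 1.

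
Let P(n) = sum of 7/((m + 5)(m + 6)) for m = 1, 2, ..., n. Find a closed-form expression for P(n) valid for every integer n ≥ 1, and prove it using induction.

We claim P(n) = 7n/(6(n + 6)) for all n ≥ 1.
Base step (n = 1): P(1) = 1/6, and the closed form gives 1/6. They agree.
For the inductive step, assume it holds for an arbitrary m ≥ 1, so P(m) = 7m/(6(m + 6)).
Then P(m+1) = P(m) + (7/((m + 6)(m + 7))) = (7m/(6(m + 6))) + (7/((m + 6)(m + 7))).
Simplifying, P(m+1) = 7(m + 1)/(6(m + 7)) = 7(m+1)/(6((m+1) + 6)),
which is the closed form with n = m+1.
By the principle of mathematical induction, the result holds for all n ≥ 1.

P(n) = 7n/(6(n + 6))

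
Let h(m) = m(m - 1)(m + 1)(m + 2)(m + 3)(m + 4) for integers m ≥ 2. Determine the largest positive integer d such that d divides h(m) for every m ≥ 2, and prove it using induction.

d = 720

Computing the first values: h(2) = 720 and h(3) = 5040; gcd(720, 5040) = 720, so d ≤ 720.
We prove 720 | m(m - 1)(m + 1)(m + 2)(m + 3)(m + 4) for all m ≥ 2 by induction on m.
For the base case m = 2: h(2) = 720 = 720·(1), so 720 | h(2).
For the inductive step, assume it holds for an arbitrary i ≥ 2, i.e. 720 | h(i). Then
h(i+1) − h(i) = i·(i+1)·(i+2)·(i+3)·(i+4)·(i+5) − (i-1)·i·(i+1)·(i+2)·(i+3)·(i+4) = i·(i+1)·(i+2)·(i+3)·(i+4)·[(i+5) − (i-1)] = 6·i·(i+1)·(i+2)·(i+3)·(i+4). The product of 5 consecutive integers is divisible by (5)! = 120, so h(i+1) − h(i) is divisible by 6·120 = 720. By the inductive hypothesis 720 | h(i), hence 720 | h(i+1).
By induction, the statement is established for all m ≥ 2.
Therefore the largest such d is 720.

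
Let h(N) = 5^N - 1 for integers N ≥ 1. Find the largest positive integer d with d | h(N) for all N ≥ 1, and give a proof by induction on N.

Computing the first values: h(1) = 4 and h(2) = 24; gcd(4, 24) = 4, so d ≤ 4.
We prove 4 | 5^N - 1 for all N ≥ 1 by induction on N.
When N = 1: h(1) = 4 = 4·(1), so 4 | h(1).
Inductive step: assume the claim holds for N = m, i.e. 4 | h(m). Then
5^{m+1} − 1^{m+1} = 5·5^m − 1·1^m = 5·(5^m − 1^m) + (4)·1^m. The first term is divisible by 4 by the inductive hypothesis, and the second term (4)·1^m is divisible by 4 since 4 | 4. Hence 4 | h(m+1).
By the principle of mathematical induction, the result holds for all N ≥ 1.
Therefore the largest such d is 4.

d = 4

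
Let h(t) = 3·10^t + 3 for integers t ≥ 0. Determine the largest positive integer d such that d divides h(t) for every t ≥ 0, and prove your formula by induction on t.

d = 3

Computing the first values: h(0) = 6 and h(1) = 33; gcd(6, 33) = 3, so d ≤ 3.
We prove 3 | 3·10^t + 3 for all t ≥ 0 by induction on t.
When t = 0: h(0) = 6 = 3·(2), so 3 | h(0).
Inductive step: suppose the statement holds for some p ≥ 0, i.e. 3 | h(p). Then
h(p+1) = 3·10^(p+1) + 3 = 10·(3·10^p + 3) - 27 = 10·h(p) - 27. The first term is divisible by 3 by the inductive hypothesis, and -27 is divisible by 3. Hence 3 | h(p+1).
This completes the induction.
Therefore the largest such d is 3.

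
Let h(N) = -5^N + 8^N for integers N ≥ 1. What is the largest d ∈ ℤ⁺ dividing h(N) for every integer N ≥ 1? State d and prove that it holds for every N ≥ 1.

Computing the first values: h(1) = 3 and h(2) = 39; gcd(3, 39) = 3, so d ≤ 3.
We prove 3 | -5^N + 8^N for all N ≥ 1 by induction on N.
Base step (N = 1): h(1) = 3 = 3·(1), so 3 | h(1).
Suppose the result is true for N = k, i.e. 3 | h(k). Then
8^{k+1} − 5^{k+1} = 8·8^k − 5·5^k = 8·(8^k − 5^k) + (3)·5^k. The first term is divisible by 3 by the inductive hypothesis, and the second term (3)·5^k is divisible by 3 since 3 | 3. Hence 3 | h(k+1).
This completes the induction.
Therefore the largest such d is 3.

d = 3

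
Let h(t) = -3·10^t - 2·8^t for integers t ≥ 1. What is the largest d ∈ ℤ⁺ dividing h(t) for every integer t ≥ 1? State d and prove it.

Computing the first values: h(1) = -46 and h(2) = -428; gcd(-46, -428) = 2, so d ≤ 2.
We prove 2 | -3·10^t - 2·8^t for all t ≥ 1 by induction on t.
When t = 1: h(1) = -46 = 2·(-23), so 2 | h(1).
For the inductive step, assume it holds for an arbitrary k ≥ 1, i.e. 2 | h(k). Then
h(k+1) − 10·h(k) = (-3·10^(k+1) - 2·8^(k+1)) − 10·(-3·10^k - 2·8^k) = (-2)·8^k·(8 − 10) = (4)·8^k. Since 2 | h(k) by the inductive hypothesis, 2 | 10·h(k); and 2 | 4 since 4 = 2·2. Therefore 2 | h(k+1).
This completes the induction.
Therefore the largest such d is 2.

d = 2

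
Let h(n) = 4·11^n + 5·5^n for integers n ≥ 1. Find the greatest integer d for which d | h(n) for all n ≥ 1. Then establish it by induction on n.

Computing the first values: h(1) = 69 and h(2) = 609; gcd(69, 609) = 3, so d ≤ 3.
We prove 3 | 4·11^n + 5·5^n for all n ≥ 1 by induction on n.
Base case (n = 1): h(1) = 69 = 3·(23), so 3 | h(1).
Inductive step: assume the claim holds for n = m, i.e. 3 | h(m). Then
h(m+1) − 11·h(m) = (4·11^(m+1) + 5·5^(m+1)) − 11·(4·11^m + 5·5^m) = (5)·5^m·(5 − 11) = (-30)·5^m. Since 3 | h(m) by the inductive hypothesis, 3 | 11·h(m); and 3 | -30 since -30 = 3·-10. Therefore 3 | h(m+1).
Hence, by induction on n, the claim holds for every n ≥ 1.
Therefore the largest such d is 3.

d = 3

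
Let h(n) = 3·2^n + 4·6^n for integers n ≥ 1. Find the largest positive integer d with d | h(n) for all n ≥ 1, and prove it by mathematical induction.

d = 6

Computing the first values: h(1) = 30 and h(2) = 156; gcd(30, 156) = 6, so d ≤ 6.
We prove 6 | 3·2^n + 4·6^n for all n ≥ 1 by induction on n.
When n = 1: h(1) = 30 = 6·(5), so 6 | h(1).
Suppose the result is true for n = j, i.e. 6 | h(j). Then
h(j+1) − 6·h(j) = (3·2^(j+1) + 4·6^(j+1)) − 6·(3·2^j + 4·6^j) = (3)·2^j·(2 − 6) = (-12)·2^j. Since 6 | h(j) by the inductive hypothesis, 6 | 6·h(j); and 6 | -12 since -12 = 6·-2. Therefore 6 | h(j+1).
By induction, the statement is established for all n ≥ 1.
Therefore the largest such d is 6.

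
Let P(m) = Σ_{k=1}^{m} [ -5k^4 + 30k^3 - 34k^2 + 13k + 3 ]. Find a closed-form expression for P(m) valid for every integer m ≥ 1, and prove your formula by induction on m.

P(m) = -m(m^4 - 5m^3 - 2m^2 + 3m - 4)

We claim P(m) = -m(m^4 - 5m^3 - 2m^2 + 3m - 4) for all m ≥ 1.
When m = 1: P(1) = 7, and the closed form gives 7. They agree.
For the inductive step, assume it holds for an arbitrary k ≥ 1, so P(k) = k(-k^4 + 5k^3 + 2k^2 - 3k + 4).
Then P(k+1) = P(k) + (-5k^4 + 10k^3 + 26k^2 + 15k + 7) = (k(-k^4 + 5k^3 + 2k^2 - 3k + 4)) + (-5k^4 + 10k^3 + 26k^2 + 15k + 7).
Simplifying, P(k+1) = -(k + 1)(k^4 - k^3 - 11k^2 - 12k - 7) = -(k+1)((k+1)^4 - 5(k+1)^3 - 2(k+1)^2 + 3(k+1) - 4),
which is the closed form with m = k+1.
By the principle of mathematical induction, the result holds for all m ≥ 1.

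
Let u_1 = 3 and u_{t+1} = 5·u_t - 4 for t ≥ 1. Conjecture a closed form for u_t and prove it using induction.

Computing the first terms: u_1 = 3, u_2 = 11, u_3 = 51. This suggests u_t = 2·5^(t - 1) + 1.
Base case (t = 1): the formula gives 3 = 3 = u_1.
Suppose the result is true for t = m, so u_m = 2·5^(m - 1) + 1.
Then u_{m+1} = 5·u_m - 4 = 5·(2·5^(m - 1) + 1) - 4 = 2·5^m + 1 = 2·5^((m+1) - 1) + 1,
which is the claimed formula at t = m+1.
Hence, by induction on t, the claim holds for every t ≥ 1.

u_t = 2·5^(t - 1) + 1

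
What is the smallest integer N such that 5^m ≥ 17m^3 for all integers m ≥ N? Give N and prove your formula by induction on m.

N = 5

At m = 4: 625 < 1088, so the inequality fails and N ≥ 5. We prove 5^m ≥ 17m^3 for all m ≥ 5.
Base case (m = 5): 5^m = 3125 and 17m^3 = 2125, so 3125 ≥ 2125.
Suppose the result is true for m = k, so 5^k ≥ 17k^3.
Then 5^(k + 1) = 5·(5^k) ≥ 5·(17k^3).
Also, for k ≥ 5 we have 5·(17k^3) ≥ 17(k+1)^3, since 5 ≥ (1 + 1/k)^3 for all k ≥ 5.
Combining, 5^(k + 1) ≥ 17(k+1)^3.
This completes the induction.
Hence the smallest such N is 5.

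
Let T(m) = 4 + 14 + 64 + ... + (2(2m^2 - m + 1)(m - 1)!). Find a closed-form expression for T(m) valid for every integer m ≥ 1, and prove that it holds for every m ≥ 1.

We claim T(m) = (4m + 2)m! - 2 for all m ≥ 1.
For the base case m = 1: T(1) = 4, and the closed form gives 4. They agree.
Inductive step: suppose the statement holds for some k ≥ 1, so T(k) = (4k + 2)k! - 2.
Then T(k+1) = T(k) + (2(2k^2 + 3k + 2)k!) = ((4k + 2)k! - 2) + (2(2k^2 + 3k + 2)k!).
Simplifying, T(k+1) = (4(k+1) + 2)(k+1)! - 2,
which is the closed form with m = k+1.
By the principle of mathematical induction, the result holds for all m ≥ 1.

T(m) = (4m + 2)m! - 2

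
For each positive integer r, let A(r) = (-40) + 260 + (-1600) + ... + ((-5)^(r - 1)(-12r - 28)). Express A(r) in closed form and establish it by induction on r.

We claim A(r) = (-5)^r(2r + 5) - 5 for all r ≥ 1.
Base case (r = 1): A(1) = -40, and the closed form gives -40. They agree.
Inductive step: suppose the statement holds for some j ≥ 1, so A(j) = (-5)^j(2j + 5) - 5.
Then A(j+1) = A(j) + ((-5)^j(-12j - 40)) = ((-5)^j(2j + 5) - 5) + ((-5)^j(-12j - 40)).
Simplifying, A(j+1) = -10(-5)^j·j - 35(-5)^j - 5 = (-5)^(j+1)(2(j+1) + 5) - 5,
which is the closed form with r = j+1.
This completes the induction.

A(r) = (-5)^r(2r + 5) - 5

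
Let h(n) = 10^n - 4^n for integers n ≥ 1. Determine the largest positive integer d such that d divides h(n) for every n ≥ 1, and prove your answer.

d = 6

Computing the first values: h(1) = 6 and h(2) = 84; gcd(6, 84) = 6, so d ≤ 6.
We prove 6 | 10^n - 4^n for all n ≥ 1 by induction on n.
Base step (n = 1): h(1) = 6 = 6·(1), so 6 | h(1).
For the inductive step, assume it holds for an arbitrary m ≥ 1, i.e. 6 | h(m). Then
10^{m+1} − 4^{m+1} = 10·10^m − 4·4^m = 10·(10^m − 4^m) + (6)·4^m. The first term is divisible by 6 by the inductive hypothesis, and the second term (6)·4^m is divisible by 6 since 6 | 6. Hence 6 | h(m+1).
By the principle of mathematical induction, the result holds for all n ≥ 1.
Therefore the largest such d is 6.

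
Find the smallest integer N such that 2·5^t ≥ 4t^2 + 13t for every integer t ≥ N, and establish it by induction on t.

At t = 1: 10 < 17, so the inequality fails and N ≥ 2. We prove 2·5^t ≥ 4t^2 + 13t for all t ≥ 2.
Base case (t = 2): 2·5^t = 50 and 4t^2 + 13t = 42, so 50 ≥ 42.
Inductive step: assume the claim holds for t = m, so 2·5^m ≥ 4m^2 + 13m.
Then 2·5^(m + 1) = 5·(2·5^m) ≥ 5·(4m^2 + 13m).
Also, for m ≥ 2 we have 5·(4m^2 + 13m) ≥ 4(m+1)^2 + 13(m+1), since 5·(4m^2 + 13m) − (4(m+1)^2 + 13(m+1)) = 16m^2 + 44m - 17, which is nonnegative for all m ≥ 2.
Combining, 2·5^(m + 1) ≥ 4(m+1)^2 + 13(m+1).
By induction, the statement is established for all t ≥ 2.
Hence the smallest such N is 2.

N = 2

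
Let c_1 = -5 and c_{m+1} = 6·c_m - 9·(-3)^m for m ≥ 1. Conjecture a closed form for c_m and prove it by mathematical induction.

Computing the first terms: c_1 = -5, c_2 = -3, c_3 = -99. This suggests c_m = (-3)^m - 2·6^(m - 1).
For the base case m = 1: the formula gives -5 = -5 = c_1.
Inductive step: assume the claim holds for m = k, so c_k = (-3)^k - 2·6^(k - 1).
Then c_{k+1} = 6·c_k - 9·(-3)^k = 6·((-3)^k - 2·6^(k - 1)) - 9·(-3)^k = (-3)^(k + 1) - 2·6^k = (-3)^(k+1) - 2·6^((k+1) - 1),
which is the claimed formula at m = k+1.
This completes the induction.

c_m = (-3)^m - 2·6^(m - 1)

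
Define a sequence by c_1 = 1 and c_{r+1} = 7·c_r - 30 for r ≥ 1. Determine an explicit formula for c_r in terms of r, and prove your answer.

c_r = -4·7^(r - 1) + 5

Computing the first terms: c_1 = 1, c_2 = -23, c_3 = -191. This suggests c_r = -4·7^(r - 1) + 5.
Base step (r = 1): the formula gives 1 = 1 = c_1.
Inductive step: assume the claim holds for r = p, so c_p = -4·7^(p - 1) + 5.
Then c_{p+1} = 7·c_p - 30 = 7·(-4·7^(p - 1) + 5) - 30 = -4·7^p + 5 = -4·7^((p+1) - 1) + 5,
which is the claimed formula at r = p+1.
By the principle of mathematical induction, the result holds for all r ≥ 1.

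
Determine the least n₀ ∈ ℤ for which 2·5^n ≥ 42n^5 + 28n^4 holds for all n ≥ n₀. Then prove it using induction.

n₀ = 9

At n = 8: 781250 < 1490944, so the inequality fails and n₀ ≥ 9. We prove 2·5^n ≥ 42n^5 + 28n^4 for all n ≥ 9.
Base case (n = 9): 2·5^n = 3906250 and 42n^5 + 28n^4 = 2663766, so 3906250 ≥ 2663766.
Suppose the result is true for n = m, so 2·5^m ≥ 42m^5 + 28m^4.
Then 2·5^(m + 1) = 5·(2·5^m) ≥ 5·(42m^5 + 28m^4).
Also, for m ≥ 9 we have 5·(42m^5 + 28m^4) ≥ 42(m+1)^5 + 28(m+1)^4, since 5·(42m^5 + 28m^4) − (42(m+1)^5 + 28(m+1)^4) = 168m^5 - 98m^4 - 532m^3 - 588m^2 - 322m - 70, which is nonnegative for all m ≥ 9.
Combining, 2·5^(m + 1) ≥ 42(m+1)^5 + 28(m+1)^4.
By induction, the statement is established for all n ≥ 9.
Hence the smallest such n₀ is 9.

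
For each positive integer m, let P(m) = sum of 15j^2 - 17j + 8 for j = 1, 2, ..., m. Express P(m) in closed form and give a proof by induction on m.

P(m) = m(5m^2 - m + 2)

We claim P(m) = m(5m^2 - m + 2) for all m ≥ 1.
When m = 1: P(1) = 6, and the closed form gives 6. They agree.
Inductive step: assume the claim holds for m = j, so P(j) = j(5j^2 - j + 2).
Then P(j+1) = P(j) + (15j^2 + 13j + 6) = (j(5j^2 - j + 2)) + (15j^2 + 13j + 6).
Simplifying, P(j+1) = (j + 1)(5j^2 + 9j + 6) = (j+1)(5(j+1)^2 - (j+1) + 2),
which is the closed form with m = j+1.
Hence, by induction on m, the claim holds for every m ≥ 1.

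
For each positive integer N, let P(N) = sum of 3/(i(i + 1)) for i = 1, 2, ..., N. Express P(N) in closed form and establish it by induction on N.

P(N) = 3N/(N + 1)

We claim P(N) = 3N/(N + 1) for all N ≥ 1.
When N = 1: P(1) = 3/2, and the closed form gives 3/2. They agree.
Inductive step: suppose the statement holds for some i ≥ 1, so P(i) = 3i/(i + 1).
Then P(i+1) = P(i) + (3/((i + 1)(i + 2))) = (3i/(i + 1)) + (3/((i + 1)(i + 2))).
Simplifying, P(i+1) = 3(i + 1)/(i + 2) = 3(i+1)/((i+1) + 1),
which is the closed form with N = i+1.
By the principle of mathematical induction, the result holds for all N ≥ 1.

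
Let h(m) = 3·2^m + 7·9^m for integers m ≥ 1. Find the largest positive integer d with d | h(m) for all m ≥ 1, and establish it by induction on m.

Computing the first values: h(1) = 69 and h(2) = 579; gcd(69, 579) = 3, so d ≤ 3.
We prove 3 | 3·2^m + 7·9^m for all m ≥ 1 by induction on m.
Base step (m = 1): h(1) = 69 = 3·(23), so 3 | h(1).
Inductive step: suppose the statement holds for some j ≥ 1, i.e. 3 | h(j). Then
h(j+1) − 9·h(j) = (3·2^(j+1) + 7·9^(j+1)) − 9·(3·2^j + 7·9^j) = (3)·2^j·(2 − 9) = (-21)·2^j. Since 3 | h(j) by the inductive hypothesis, 3 | 9·h(j); and 3 | -21 since -21 = 3·-7. Therefore 3 | h(j+1).
By induction, the statement is established for all m ≥ 1.
Therefore the largest such d is 3.

d = 3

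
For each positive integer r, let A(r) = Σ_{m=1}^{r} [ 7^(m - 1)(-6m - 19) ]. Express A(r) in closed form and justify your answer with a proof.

A(r) = -7^r(r + 3) + 3

We claim A(r) = -7^r(r + 3) + 3 for all r ≥ 1.
Base step (r = 1): A(1) = -25, and the closed form gives -25. They agree.
Inductive step: assume the claim holds for r = m, so A(m) = -7^m(m + 3) + 3.
Then A(m+1) = A(m) + (7^m(-6m - 25)) = (-7^m(m + 3) + 3) + (7^m(-6m - 25)).
Simplifying, A(m+1) = -7·7^m·m - 28·7^m + 3 = -7^(m+1)((m+1) + 3) + 3,
which is the closed form with r = m+1.
This completes the induction.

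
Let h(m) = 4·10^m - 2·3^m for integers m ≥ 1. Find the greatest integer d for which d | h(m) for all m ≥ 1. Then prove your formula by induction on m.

Computing the first values: h(1) = 34 and h(2) = 382; gcd(34, 382) = 2, so d ≤ 2.
We prove 2 | 4·10^m - 2·3^m for all m ≥ 1 by induction on m.
Base case (m = 1): h(1) = 34 = 2·(17), so 2 | h(1).
Inductive step: assume the claim holds for m = i, i.e. 2 | h(i). Then
h(i+1) − 10·h(i) = (4·10^(i+1) - 2·3^(i+1)) − 10·(4·10^i - 2·3^i) = (-2)·3^i·(3 − 10) = (14)·3^i. Since 2 | h(i) by the inductive hypothesis, 2 | 10·h(i); and 2 | 14 since 14 = 2·7. Therefore 2 | h(i+1).
This completes the induction.
Therefore the largest such d is 2.

d = 2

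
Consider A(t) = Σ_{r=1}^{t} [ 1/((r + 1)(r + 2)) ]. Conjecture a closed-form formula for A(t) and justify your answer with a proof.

A(t) = t/(2(t + 2))

We claim A(t) = t/(2(t + 2)) for all t ≥ 1.
Base case (t = 1): A(1) = 1/6, and the closed form gives 1/6. They agree.
Inductive step: suppose the statement holds for some r ≥ 1, so A(r) = r/(2(r + 2)).
Then A(r+1) = A(r) + (1/((r + 2)(r + 3))) = (r/(2(r + 2))) + (1/((r + 2)(r + 3))).
Simplifying, A(r+1) = (r + 1)/(2(r + 3)) = (r+1)/(2((r+1) + 2)),
which is the closed form with t = r+1.
This completes the induction.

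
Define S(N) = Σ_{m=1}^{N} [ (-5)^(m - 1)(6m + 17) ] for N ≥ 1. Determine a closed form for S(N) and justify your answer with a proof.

S(N) = -(-5)^N(N + 3) + 3

We claim S(N) = -(-5)^N(N + 3) + 3 for all N ≥ 1.
When N = 1: S(1) = 23, and the closed form gives 23. They agree.
Inductive step: suppose the statement holds for some m ≥ 1, so S(m) = -(-5)^m(m + 3) + 3.
Then S(m+1) = S(m) + ((-5)^m(6m + 23)) = (-(-5)^m(m + 3) + 3) + ((-5)^m(6m + 23)).
Simplifying, S(m+1) = 5(-5)^m·m + 20(-5)^m + 3 = -(-5)^(m+1)((m+1) + 3) + 3,
which is the closed form with N = m+1.
Hence, by induction on N, the claim holds for every N ≥ 1.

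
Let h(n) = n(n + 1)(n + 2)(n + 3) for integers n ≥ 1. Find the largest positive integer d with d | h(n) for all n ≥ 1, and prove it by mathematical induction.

d = 24

Computing the first values: h(1) = 24 and h(2) = 120; gcd(24, 120) = 24, so d ≤ 24.
We prove 24 | n(n + 1)(n + 2)(n + 3) for all n ≥ 1 by induction on n.
Base case (n = 1): h(1) = 24 = 24·(1), so 24 | h(1).
For the inductive step, assume it holds for an arbitrary k ≥ 1, i.e. 24 | h(k). Then
h(k+1) − h(k) = (k+1)·(k+2)·(k+3)·(k+4) − k·(k+1)·(k+2)·(k+3) = (k+1)·(k+2)·(k+3)·[(k+4) − k] = 4·(k+1)·(k+2)·(k+3). The product of 3 consecutive integers is divisible by (3)! = 6, so h(k+1) − h(k) is divisible by 4·6 = 24. By the inductive hypothesis 24 | h(k), hence 24 | h(k+1).
This completes the induction.
Therefore the largest such d is 24.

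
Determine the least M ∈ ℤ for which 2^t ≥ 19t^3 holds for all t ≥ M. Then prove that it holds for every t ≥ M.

At t = 16: 65536 < 77824, so the inequality fails and M ≥ 17. We prove 2^t ≥ 19t^3 for all t ≥ 17.
Base case (t = 17): 2^t = 131072 and 19t^3 = 93347, so 131072 ≥ 93347.
Inductive step: suppose the statement holds for some m ≥ 17, so 2^m ≥ 19m^3.
Then 2^(m + 1) = 2·(2^m) ≥ 2·(19m^3).
Also, for m ≥ 17 we have 2·(19m^3) ≥ 19(m+1)^3, since 2 ≥ (1 + 1/m)^3 for all m ≥ 17.
Combining, 2^(m + 1) ≥ 19(m+1)^3.
This completes the induction.
Hence the smallest such M is 17.

M = 17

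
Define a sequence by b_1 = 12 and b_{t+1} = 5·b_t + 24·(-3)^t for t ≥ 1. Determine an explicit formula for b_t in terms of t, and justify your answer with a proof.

b_t = (-3)^(t + 1) + 3·5^(t - 1)

Computing the first terms: b_1 = 12, b_2 = -12, b_3 = 156. This suggests b_t = (-3)^(t + 1) + 3·5^(t - 1).
Base case (t = 1): the formula gives 12 = 12 = b_1.
For the inductive step, assume it holds for an arbitrary p ≥ 1, so b_p = (-3)^(p + 1) + 3·5^(p - 1).
Then b_{p+1} = 5·b_p + 24·(-3)^p = 5·((-3)^(p + 1) + 3·5^(p - 1)) + 24·(-3)^p = (-3)^(p + 2) + 3·5^p = (-3)^((p+1) + 1) + 3·5^((p+1) - 1),
which is the claimed formula at t = p+1.
By induction, the statement is established for all t ≥ 1.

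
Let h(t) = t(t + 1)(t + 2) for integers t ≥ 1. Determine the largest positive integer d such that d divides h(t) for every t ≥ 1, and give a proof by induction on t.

Computing the first values: h(1) = 6 and h(2) = 24; gcd(6, 24) = 6, so d ≤ 6.
We prove 6 | t(t + 1)(t + 2) for all t ≥ 1 by induction on t.
When t = 1: h(1) = 6 = 6·(1), so 6 | h(1).
Inductive step: assume the claim holds for t = p, i.e. 6 | h(p). Then
h(p+1) − h(p) = (p+1)·(p+2)·(p+3) − p·(p+1)·(p+2) = (p+1)·(p+2)·[(p+3) − p] = 3·(p+1)·(p+2). The product of 2 consecutive integers is divisible by (2)! = 2, so h(p+1) − h(p) is divisible by 3·2 = 6. By the inductive hypothesis 6 | h(p), hence 6 | h(p+1).
Hence, by induction on t, the claim holds for every t ≥ 1.
Therefore the largest such d is 6.

d = 6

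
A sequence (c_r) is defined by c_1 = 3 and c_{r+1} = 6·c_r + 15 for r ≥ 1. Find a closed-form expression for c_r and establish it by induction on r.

Computing the first terms: c_1 = 3, c_2 = 33, c_3 = 213. This suggests c_r = 6^r - 3.
Base step (r = 1): the formula gives 3 = 3 = c_1.
Inductive step: assume the claim holds for r = k, so c_k = 6^k - 3.
Then c_{k+1} = 6·c_k + 15 = 6·(6^k - 3) + 15 = 6^(k + 1) - 3,
which is the claimed formula at r = k+1.
Hence, by induction on r, the claim holds for every r ≥ 1.

c_r = 6^r - 3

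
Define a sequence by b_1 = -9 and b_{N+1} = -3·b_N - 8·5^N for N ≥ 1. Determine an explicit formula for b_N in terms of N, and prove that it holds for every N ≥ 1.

b_N = -4(-3)^(N - 1) - 5^N

Computing the first terms: b_1 = -9, b_2 = -13, b_3 = -161. This suggests b_N = -4(-3)^(N - 1) - 5^N.
Base step (N = 1): the formula gives -9 = -9 = b_1.
Suppose the result is true for N = p, so b_p = -4(-3)^(p - 1) - 5^p.
Then b_{p+1} = -3·b_p - 8·5^p = -3·(-4(-3)^(p - 1) - 5^p) - 8·5^p = -4(-3)^p - 5^(p + 1) = -4(-3)^((p+1) - 1) - 5^(p+1),
which is the claimed formula at N = p+1.
By induction, the statement is established for all N ≥ 1.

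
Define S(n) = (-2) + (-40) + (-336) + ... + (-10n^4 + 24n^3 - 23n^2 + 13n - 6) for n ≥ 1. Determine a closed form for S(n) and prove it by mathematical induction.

We claim S(n) = -n(2n^4 - n^3 - n^2 - n + 3) for all n ≥ 1.
Base case (n = 1): S(1) = -2, and the closed form gives -2. They agree.
For the inductive step, assume it holds for an arbitrary m ≥ 1, so S(m) = m(-2m^4 + m^3 + m^2 + m - 3).
Then S(m+1) = S(m) + (-10m^4 - 16m^3 - 11m^2 - m - 2) = (m(-2m^4 + m^3 + m^2 + m - 3)) + (-10m^4 - 16m^3 - 11m^2 - m - 2).
Simplifying, S(m+1) = -(m + 1)(2m^4 + 7m^3 + 8m^2 + 2m + 2) = -(m+1)(2(m+1)^4 - (m+1)^3 - (m+1)^2 - (m+1) + 3),
which is the closed form with n = m+1.
This completes the induction.

S(n) = -n(2n^4 - n^3 - n^2 - n + 3)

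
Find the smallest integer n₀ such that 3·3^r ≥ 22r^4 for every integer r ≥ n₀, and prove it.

At r = 10: 177147 < 220000, so the inequality fails and n₀ ≥ 11. We prove 3·3^r ≥ 22r^4 for all r ≥ 11.
Base step (r = 11): 3·3^r = 531441 and 22r^4 = 322102, so 531441 ≥ 322102.
Inductive step: assume the claim holds for r = m, so 3·3^m ≥ 22m^4.
Then 3·3^(m + 1) = 3·(3·3^m) ≥ 3·(22m^4).
Also, for m ≥ 11 we have 3·(22m^4) ≥ 22(m+1)^4, since 3 ≥ (1 + 1/m)^4 for all m ≥ 11.
Combining, 3·3^(m + 1) ≥ 22(m+1)^4.
Hence, by induction on r, the claim holds for every r ≥ 11.
Hence the smallest such n₀ is 11.

n₀ = 11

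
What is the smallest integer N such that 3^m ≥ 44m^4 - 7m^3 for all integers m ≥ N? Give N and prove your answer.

N = 13

At m = 12: 531441 < 900288, so the inequality fails and N ≥ 13. We prove 3^m ≥ 44m^4 - 7m^3 for all m ≥ 13.
For the base case m = 13: 3^m = 1594323 and 44m^4 - 7m^3 = 1241305, so 1594323 ≥ 1241305.
Suppose the result is true for m = r, so 3^r ≥ 44r^4 - 7r^3.
Then 3^(r + 1) = 3·(3^r) ≥ 3·(44r^4 - 7r^3).
Also, for r ≥ 13 we have 3·(44r^4 - 7r^3) ≥ 44(r+1)^4 - 7(r+1)^3, since 3·(44r^4 - 7r^3) − (44(r+1)^4 - 7(r+1)^3) = 88r^4 - 190r^3 - 243r^2 - 155r - 37, which is nonnegative for all r ≥ 13.
Combining, 3^(r + 1) ≥ 44(r+1)^4 - 7(r+1)^3.
Hence, by induction on m, the claim holds for every m ≥ 13.
Hence the smallest such N is 13.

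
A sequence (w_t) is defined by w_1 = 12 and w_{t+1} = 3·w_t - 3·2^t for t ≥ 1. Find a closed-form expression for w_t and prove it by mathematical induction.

Computing the first terms: w_1 = 12, w_2 = 30, w_3 = 78. This suggests w_t = 3·2^t + 2·3^t.
Base case (t = 1): the formula gives 12 = 12 = w_1.
Suppose the result is true for t = j, so w_j = 3·2^j + 2·3^j.
Then w_{j+1} = 3·w_j - 3·2^j = 3·(3·2^j + 2·3^j) - 3·2^j = 3·2^(j + 1) + 2·3^(j + 1),
which is the claimed formula at t = j+1.
By the principle of mathematical induction, the result holds for all t ≥ 1.

w_t = 3·2^t + 2·3^t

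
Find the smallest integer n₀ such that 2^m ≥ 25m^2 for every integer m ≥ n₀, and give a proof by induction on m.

n₀ = 12

At m = 11: 2048 < 3025, so the inequality fails and n₀ ≥ 12. We prove 2^m ≥ 25m^2 for all m ≥ 12.
Base case (m = 12): 2^m = 4096 and 25m^2 = 3600, so 4096 ≥ 3600.
Suppose the result is true for m = r, so 2^r ≥ 25r^2.
Then 2^(r + 1) = 2·(2^r) ≥ 2·(25r^2).
Also, for r ≥ 12 we have 2·(25r^2) ≥ 25(r+1)^2, since 2 ≥ (1 + 1/r)^2 for all r ≥ 12.
Combining, 2^(r + 1) ≥ 25(r+1)^2.
This completes the induction.
Hence the smallest such n₀ is 12.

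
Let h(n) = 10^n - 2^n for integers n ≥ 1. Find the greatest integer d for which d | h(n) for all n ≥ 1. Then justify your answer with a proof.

d = 8

Computing the first values: h(1) = 8 and h(2) = 96; gcd(8, 96) = 8, so d ≤ 8.
We prove 8 | 10^n - 2^n for all n ≥ 1 by induction on n.
Base case (n = 1): h(1) = 8 = 8·(1), so 8 | h(1).
Suppose the result is true for n = m, i.e. 8 | h(m). Then
10^{m+1} − 2^{m+1} = 10·10^m − 2·2^m = 10·(10^m − 2^m) + (8)·2^m. The first term is divisible by 8 by the inductive hypothesis, and the second term (8)·2^m is divisible by 8 since 8 | 8. Hence 8 | h(m+1).
By induction, the statement is established for all n ≥ 1.
Therefore the largest such d is 8.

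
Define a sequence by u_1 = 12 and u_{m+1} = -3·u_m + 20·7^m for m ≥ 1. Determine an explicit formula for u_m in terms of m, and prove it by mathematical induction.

Computing the first terms: u_1 = 12, u_2 = 104, u_3 = 668. This suggests u_m = -2(-3)^(m - 1) + 2·7^m.
Base case (m = 1): the formula gives 12 = 12 = u_1.
Suppose the result is true for m = i, so u_i = -2(-3)^(i - 1) + 2·7^i.
Then u_{i+1} = -3·u_i + 20·7^i = -3·(-2(-3)^(i - 1) + 2·7^i) + 20·7^i = -2(-3)^i + 2·7^(i + 1) = -2(-3)^((i+1) - 1) + 2·7^(i+1),
which is the claimed formula at m = i+1.
By the principle of mathematical induction, the result holds for all m ≥ 1.

u_m = -2(-3)^(m - 1) + 2·7^m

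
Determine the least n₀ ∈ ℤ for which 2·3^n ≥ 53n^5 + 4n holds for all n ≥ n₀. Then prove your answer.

At n = 15: 28697814 < 40246935, so the inequality fails and n₀ ≥ 16. We prove 2·3^n ≥ 53n^5 + 4n for all n ≥ 16.
For the base case n = 16: 2·3^n = 86093442 and 53n^5 + 4n = 55574592, so 86093442 ≥ 55574592.
Suppose the result is true for n = k, so 2·3^k ≥ 53k^5 + 4k.
Then 2·3^(k + 1) = 3·(2·3^k) ≥ 3·(53k^5 + 4k).
Also, for k ≥ 16 we have 3·(53k^5 + 4k) ≥ 53(k+1)^5 + 4(k+1), since 3·(53k^5 + 4k) − (53(k+1)^5 + 4(k+1)) = 106k^5 - 265k^4 - 530k^3 - 530k^2 - 257k - 57, which is nonnegative for all k ≥ 16.
Combining, 2·3^(k + 1) ≥ 53(k+1)^5 + 4(k+1).
Hence, by induction on n, the claim holds for every n ≥ 16.
Hence the smallest such n₀ is 16.

n₀ = 16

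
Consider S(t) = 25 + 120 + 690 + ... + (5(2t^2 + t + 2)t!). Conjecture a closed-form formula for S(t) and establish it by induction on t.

We claim S(t) = (10t + 5)(t + 1)! - 5 for all t ≥ 1.
For the base case t = 1: S(1) = 25, and the closed form gives 25. They agree.
For the inductive step, assume it holds for an arbitrary p ≥ 1, so S(p) = (10p + 5)(p + 1)! - 5.
Then S(p+1) = S(p) + (5(2p^2 + 5p + 5)(p + 1)!) = ((10p + 5)(p + 1)! - 5) + (5(2p^2 + 5p + 5)(p + 1)!).
Simplifying, S(p+1) = (10(p+1) + 5)((p+1) + 1)! - 5,
which is the closed form with t = p+1.
By the principle of mathematical induction, the result holds for all t ≥ 1.

S(t) = (10t + 5)(t + 1)! - 5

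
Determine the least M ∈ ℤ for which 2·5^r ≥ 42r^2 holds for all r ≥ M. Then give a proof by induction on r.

M = 4

At r = 3: 250 < 378, so the inequality fails and M ≥ 4. We prove 2·5^r ≥ 42r^2 for all r ≥ 4.
Base case (r = 4): 2·5^r = 1250 and 42r^2 = 672, so 1250 ≥ 672.
Suppose the result is true for r = i, so 2·5^i ≥ 42i^2.
Then 2·5^(i + 1) = 5·(2·5^i) ≥ 5·(42i^2).
Also, for i ≥ 4 we have 5·(42i^2) ≥ 42(i+1)^2, since 5 ≥ (1 + 1/i)^2 for all i ≥ 4.
Combining, 2·5^(i + 1) ≥ 42(i+1)^2.
By the principle of mathematical induction, the result holds for all r ≥ 4.
Hence the smallest such M is 4.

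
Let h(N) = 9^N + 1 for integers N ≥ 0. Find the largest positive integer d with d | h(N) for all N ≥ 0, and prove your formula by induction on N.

d = 2

Computing the first values: h(0) = 2 and h(1) = 10; gcd(2, 10) = 2, so d ≤ 2.
We prove 2 | 9^N + 1 for all N ≥ 0 by induction on N.
When N = 0: h(0) = 2 = 2·(1), so 2 | h(0).
Suppose the result is true for N = j, i.e. 2 | h(j). Then
h(j+1) = 9^(j+1) + 1 = 9·(9^j + 1) - 8 = 9·h(j) - 8. The first term is divisible by 2 by the inductive hypothesis, and -8 is divisible by 2. Hence 2 | h(j+1).
By induction, the statement is established for all N ≥ 0.
Therefore the largest such d is 2.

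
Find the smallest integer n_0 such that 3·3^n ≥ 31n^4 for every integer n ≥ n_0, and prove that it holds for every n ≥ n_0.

At n = 10: 177147 < 310000, so the inequality fails and n_0 ≥ 11. We prove 3·3^n ≥ 31n^4 for all n ≥ 11.
For the base case n = 11: 3·3^n = 531441 and 31n^4 = 453871, so 531441 ≥ 453871.
Inductive step: suppose the statement holds for some j ≥ 11, so 3·3^j ≥ 31j^4.
Then 3·3^(j + 1) = 3·(3·3^j) ≥ 3·(31j^4).
Also, for j ≥ 11 we have 3·(31j^4) ≥ 31(j+1)^4, since 3 ≥ (1 + 1/j)^4 for all j ≥ 11.
Combining, 3·3^(j + 1) ≥ 31(j+1)^4.
By the principle of mathematical induction, the result holds for all n ≥ 11.
Hence the smallest such n_0 is 11.

n_0 = 11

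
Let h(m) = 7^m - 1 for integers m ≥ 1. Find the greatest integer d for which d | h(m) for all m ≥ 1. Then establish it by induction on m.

d = 6

Computing the first values: h(1) = 6 and h(2) = 48; gcd(6, 48) = 6, so d ≤ 6.
We prove 6 | 7^m - 1 for all m ≥ 1 by induction on m.
For the base case m = 1: h(1) = 6 = 6·(1), so 6 | h(1).
Inductive step: assume the claim holds for m = p, i.e. 6 | h(p). Then
7^{p+1} − 1^{p+1} = 7·7^p − 1·1^p = 7·(7^p − 1^p) + (6)·1^p. The first term is divisible by 6 by the inductive hypothesis, and the second term (6)·1^p is divisible by 6 since 6 | 6. Hence 6 | h(p+1).
By the principle of mathematical induction, the result holds for all m ≥ 1.
Therefore the largest such d is 6.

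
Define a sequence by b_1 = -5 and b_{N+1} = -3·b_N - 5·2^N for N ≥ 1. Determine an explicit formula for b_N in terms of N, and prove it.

Computing the first terms: b_1 = -5, b_2 = 5, b_3 = -35. This suggests b_N = (-3)^N - 2^N.
For the base case N = 1: the formula gives -5 = -5 = b_1.
Inductive step: suppose the statement holds for some r ≥ 1, so b_r = (-3)^r - 2^r.
Then b_{r+1} = -3·b_r - 5·2^r = -3·((-3)^r - 2^r) - 5·2^r = (-3)^(r + 1) - 2^(r + 1),
which is the claimed formula at N = r+1.
By the principle of mathematical induction, the result holds for all N ≥ 1.

b_N = (-3)^N - 2^N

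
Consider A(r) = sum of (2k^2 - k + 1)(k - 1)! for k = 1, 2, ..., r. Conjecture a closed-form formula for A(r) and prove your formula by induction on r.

We claim A(r) = (2r + 1)r! - 1 for all r ≥ 1.
When r = 1: A(1) = 2, and the closed form gives 2. They agree.
For the inductive step, assume it holds for an arbitrary k ≥ 1, so A(k) = (2k + 1)k! - 1.
Then A(k+1) = A(k) + ((2k^2 + 3k + 2)k!) = ((2k + 1)k! - 1) + ((2k^2 + 3k + 2)k!).
Simplifying, A(k+1) = (2(k+1) + 1)(k+1)! - 1,
which is the closed form with r = k+1.
By induction, the statement is established for all r ≥ 1.

A(r) = (2r + 1)r! - 1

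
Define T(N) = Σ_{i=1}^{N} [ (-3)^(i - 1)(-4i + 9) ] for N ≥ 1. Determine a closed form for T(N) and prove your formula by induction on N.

T(N) = (-3)^N(N - 2) + 2

We claim T(N) = (-3)^N(N - 2) + 2 for all N ≥ 1.
For the base case N = 1: T(1) = 5, and the closed form gives 5. They agree.
Inductive step: assume the claim holds for N = i, so T(i) = (-3)^i(i - 2) + 2.
Then T(i+1) = T(i) + ((-3)^i(-4i + 5)) = ((-3)^i(i - 2) + 2) + ((-3)^i(-4i + 5)).
Simplifying, T(i+1) = (-3)^(i + 1)i - (-3)^(i + 1) + 2 = (-3)^(i+1)((i+1) - 2) + 2,
which is the closed form with N = i+1.
By induction, the statement is established for all N ≥ 1.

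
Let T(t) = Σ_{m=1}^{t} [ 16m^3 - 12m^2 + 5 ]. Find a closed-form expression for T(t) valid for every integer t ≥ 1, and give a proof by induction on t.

T(t) = t(4t^3 + 4t^2 - 2t + 3)

We claim T(t) = t(4t^3 + 4t^2 - 2t + 3) for all t ≥ 1.
When t = 1: T(1) = 9, and the closed form gives 9. They agree.
For the inductive step, assume it holds for an arbitrary m ≥ 1, so T(m) = m(4m^3 + 4m^2 - 2m + 3).
Then T(m+1) = T(m) + (16(m + 1)^3 - 12(m + 1)^2 + 5) = (m(4m^3 + 4m^2 - 2m + 3)) + (16(m + 1)^3 - 12(m + 1)^2 + 5).
Simplifying, T(m+1) = (m + 1)(4m^3 + 16m^2 + 18m + 9) = (m+1)(4(m+1)^3 + 4(m+1)^2 - 2(m+1) + 3),
which is the closed form with t = m+1.
Hence, by induction on t, the claim holds for every t ≥ 1.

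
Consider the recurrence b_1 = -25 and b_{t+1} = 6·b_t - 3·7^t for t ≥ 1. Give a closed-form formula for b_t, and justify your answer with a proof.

Computing the first terms: b_1 = -25, b_2 = -171, b_3 = -1173. This suggests b_t = -4·6^(t - 1) - 3·7^t.
For the base case t = 1: the formula gives -25 = -25 = b_1.
For the inductive step, assume it holds for an arbitrary k ≥ 1, so b_k = -4·6^(k - 1) - 3·7^k.
Then b_{k+1} = 6·b_k - 3·7^k = 6·(-4·6^(k - 1) - 3·7^k) - 3·7^k = -4·6^k - 3·7^(k + 1) = -4·6^((k+1) - 1) - 3·7^(k+1),
which is the claimed formula at t = k+1.
By the principle of mathematical induction, the result holds for all t ≥ 1.

b_t = -4·6^(t - 1) - 3·7^t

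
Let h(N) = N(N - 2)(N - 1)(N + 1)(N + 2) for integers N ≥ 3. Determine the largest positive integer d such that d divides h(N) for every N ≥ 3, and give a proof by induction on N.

Computing the first values: h(3) = 120 and h(4) = 720; gcd(120, 720) = 120, so d ≤ 120.
We prove 120 | N(N - 2)(N - 1)(N + 1)(N + 2) for all N ≥ 3 by induction on N.
When N = 3: h(3) = 120 = 120·(1), so 120 | h(3).
Inductive step: suppose the statement holds for some p ≥ 3, i.e. 120 | h(p). Then
h(p+1) − h(p) = (p-1)·p·(p+1)·(p+2)·(p+3) − (p-2)·(p-1)·p·(p+1)·(p+2) = (p-1)·p·(p+1)·(p+2)·[(p+3) − (p-2)] = 5·(p-1)·p·(p+1)·(p+2). The product of 4 consecutive integers is divisible by (4)! = 24, so h(p+1) − h(p) is divisible by 5·24 = 120. By the inductive hypothesis 120 | h(p), hence 120 | h(p+1).
This completes the induction.
Therefore the largest such d is 120.

d = 120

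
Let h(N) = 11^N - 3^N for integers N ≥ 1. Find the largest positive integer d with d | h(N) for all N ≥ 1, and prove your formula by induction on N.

d = 8

Computing the first values: h(1) = 8 and h(2) = 112; gcd(8, 112) = 8, so d ≤ 8.
We prove 8 | 11^N - 3^N for all N ≥ 1 by induction on N.
When N = 1: h(1) = 8 = 8·(1), so 8 | h(1).
For the inductive step, assume it holds for an arbitrary i ≥ 1, i.e. 8 | h(i). Then
11^{i+1} − 3^{i+1} = 11·11^i − 3·3^i = 11·(11^i − 3^i) + (8)·3^i. The first term is divisible by 8 by the inductive hypothesis, and the second term (8)·3^i is divisible by 8 since 8 | 8. Hence 8 | h(i+1).
This completes the induction.
Therefore the largest such d is 8.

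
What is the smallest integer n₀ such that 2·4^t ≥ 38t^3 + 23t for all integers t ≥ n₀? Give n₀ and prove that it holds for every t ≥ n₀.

At t = 6: 8192 < 8346, so the inequality fails and n₀ ≥ 7. We prove 2·4^t ≥ 38t^3 + 23t for all t ≥ 7.
Base case (t = 7): 2·4^t = 32768 and 38t^3 + 23t = 13195, so 32768 ≥ 13195.
Inductive step: assume the claim holds for t = p, so 2·4^p ≥ 38p^3 + 23p.
Then 2·4^(p + 1) = 4·(2·4^p) ≥ 4·(38p^3 + 23p).
Also, for p ≥ 7 we have 4·(38p^3 + 23p) ≥ 38(p+1)^3 + 23(p+1), since 4·(38p^3 + 23p) − (38(p+1)^3 + 23(p+1)) = 114p^3 - 114p^2 - 45p - 61, which is nonnegative for all p ≥ 7.
Combining, 2·4^(p + 1) ≥ 38(p+1)^3 + 23(p+1).
By the principle of mathematical induction, the result holds for all t ≥ 7.
Hence the smallest such n₀ is 7.

n₀ = 7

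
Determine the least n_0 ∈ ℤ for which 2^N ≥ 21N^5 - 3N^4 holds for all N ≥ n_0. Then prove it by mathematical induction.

At N = 28: 268435456 < 359573760, so the inequality fails and n_0 ≥ 29. We prove 2^N ≥ 21N^5 - 3N^4 for all N ≥ 29.
Base case (N = 29): 2^N = 536870912 and 21N^5 - 3N^4 = 428612286, so 536870912 ≥ 428612286.
Inductive step: suppose the statement holds for some p ≥ 29, so 2^p ≥ 21p^5 - 3p^4.
Then 2^(p + 1) = 2·(2^p) ≥ 2·(21p^5 - 3p^4).
Also, for p ≥ 29 we have 2·(21p^5 - 3p^4) ≥ 21(p+1)^5 - 3(p+1)^4, since 2·(21p^5 - 3p^4) − (21(p+1)^5 - 3(p+1)^4) = 21p^5 - 108p^4 - 198p^3 - 192p^2 - 93p - 18, which is nonnegative for all p ≥ 29.
Combining, 2^(p + 1) ≥ 21(p+1)^5 - 3(p+1)^4.
By the principle of mathematical induction, the result holds for all N ≥ 29.
Hence the smallest such n_0 is 29.

n_0 = 29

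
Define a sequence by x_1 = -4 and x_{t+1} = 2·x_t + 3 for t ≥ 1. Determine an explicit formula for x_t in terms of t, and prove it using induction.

x_t = -2^(t - 1) - 3

Computing the first terms: x_1 = -4, x_2 = -5, x_3 = -7. This suggests x_t = -2^(t - 1) - 3.
When t = 1: the formula gives -4 = -4 = x_1.
Inductive step: suppose the statement holds for some m ≥ 1, so x_m = -2^(m - 1) - 3.
Then x_{m+1} = 2·x_m + 3 = 2·(-2^(m - 1) - 3) + 3 = -2^m - 3 = -2^((m+1) - 1) - 3,
which is the claimed formula at t = m+1.
This completes the induction.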